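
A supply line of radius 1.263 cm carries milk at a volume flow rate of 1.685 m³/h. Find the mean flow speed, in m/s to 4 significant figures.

Q = 1.685 m³/h = 0.0004681 m³/s.
v = Q/A = 0.0004681 / 0.0005011 = 0.9340 m/s.

0.9340 m/s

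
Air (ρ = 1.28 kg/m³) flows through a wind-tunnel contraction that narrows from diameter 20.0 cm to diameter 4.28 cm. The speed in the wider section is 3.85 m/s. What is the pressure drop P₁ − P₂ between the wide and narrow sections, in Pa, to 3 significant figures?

ΔP ≈ 4510 Pa

The volume flow rate is constant, so v₂ = (A₁/A₂)v₁ = (314/14.4)·3.85 = 84.1 m/s.
With no height change, Bernoulli's equation is P₁ + ½ρv₁² = P₂ + ½ρv₂².
P₁ − P₂ = ½·1.28·(84.1² − 3.85²) = ½·1.28·7050 = 4510 Pa.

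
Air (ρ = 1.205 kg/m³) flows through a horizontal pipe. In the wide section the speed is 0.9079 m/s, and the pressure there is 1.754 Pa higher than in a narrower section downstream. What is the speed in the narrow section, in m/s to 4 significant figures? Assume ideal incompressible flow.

With h₁ = h₂, rearranging Bernoulli gives v₂ = √(v₁² + 2ΔP/ρ).
v₂ = √(0.9079² + 2·1.754/1.205) = √(0.8243 + 2.911) = 1.933 m/s.

1.933 m/s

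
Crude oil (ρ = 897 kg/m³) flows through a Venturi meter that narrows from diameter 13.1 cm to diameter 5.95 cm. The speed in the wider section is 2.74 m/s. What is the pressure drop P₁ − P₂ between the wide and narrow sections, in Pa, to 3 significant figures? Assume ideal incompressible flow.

By continuity, v₂ = v₁·A₁/A₂ = 2.74·(135/27.8) = 13.3 m/s.
Bernoulli (h₁ = h₂): P₁ − P₂ = ½ρ(v₂² − v₁²).
P₁ − P₂ = ½·897·(13.3² − 2.74²) = ½·897·169 = 75800 Pa.

ΔP ≈ 75800 Pa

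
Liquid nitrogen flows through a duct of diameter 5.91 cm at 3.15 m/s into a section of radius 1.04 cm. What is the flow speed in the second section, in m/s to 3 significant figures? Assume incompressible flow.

By continuity, v₂ = v₁·A₁/A₂ = 3.15·(27.4/3.40) = 25.4 m/s.

v₂ = 25.4 m/s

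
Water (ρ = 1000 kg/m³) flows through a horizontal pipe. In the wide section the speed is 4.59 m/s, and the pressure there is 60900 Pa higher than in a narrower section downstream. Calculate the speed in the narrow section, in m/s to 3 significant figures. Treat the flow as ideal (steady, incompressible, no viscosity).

With h₁ = h₂, rearranging Bernoulli gives v₂ = √(v₁² + 2ΔP/ρ).
v₂ = √(4.59² + 2·60900/1000) = √(21.1 + 122) = 12.0 m/s.

v₂ ≈ 12.0 m/s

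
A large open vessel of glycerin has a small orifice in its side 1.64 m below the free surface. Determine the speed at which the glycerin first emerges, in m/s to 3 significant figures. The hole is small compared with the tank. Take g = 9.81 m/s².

With the surface at rest and both surface and jet at atmospheric pressure, Bernoulli gives ρg h = ½ρv², so v = √(2gh) = √(2·9.81·1.64) = 5.67 m/s.

v ≈ 5.67 m/s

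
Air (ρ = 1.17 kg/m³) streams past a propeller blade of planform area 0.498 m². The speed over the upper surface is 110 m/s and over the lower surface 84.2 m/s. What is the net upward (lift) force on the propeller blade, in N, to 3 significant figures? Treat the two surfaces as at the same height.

1460 N

With equal heights on the two surfaces, Bernoulli gives P_lower − P_upper = ½ρ(v_upper² − v_lower²).
ΔP = ½·1.17·(110² − 84.2²) = 2930 Pa.
Lift = ΔP · A = 2930 × 0.498 = 1460 N.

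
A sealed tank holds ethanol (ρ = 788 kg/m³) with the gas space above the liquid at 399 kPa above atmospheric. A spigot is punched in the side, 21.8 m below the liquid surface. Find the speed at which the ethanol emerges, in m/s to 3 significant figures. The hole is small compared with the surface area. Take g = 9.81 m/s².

v ≈ 38.0 m/s

Take point 1 at the surface (v₁ ≈ 0) and point 2 at the hole (at atmospheric pressure). Bernoulli: P₁ + ρg h = P_atm + ½ρv₂².
With P₁ − P_atm = 399000 Pa, v₂ = √(2gh + 2ΔP/ρ) = √(2·9.81·21.8 + 2·399000/788) = 38.0 m/s.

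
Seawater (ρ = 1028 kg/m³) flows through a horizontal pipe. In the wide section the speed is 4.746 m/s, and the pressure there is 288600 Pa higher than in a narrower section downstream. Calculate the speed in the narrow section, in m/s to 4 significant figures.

24.17 m/s

Horizontal Bernoulli: P₁ + ½ρv₁² = P₂ + ½ρv₂², so v₂² = v₁² + 2(P₁ − P₂)/ρ.
v₂ = √(4.746² + 2·288600/1028) = √(22.52 + 561.5) = 24.17 m/s.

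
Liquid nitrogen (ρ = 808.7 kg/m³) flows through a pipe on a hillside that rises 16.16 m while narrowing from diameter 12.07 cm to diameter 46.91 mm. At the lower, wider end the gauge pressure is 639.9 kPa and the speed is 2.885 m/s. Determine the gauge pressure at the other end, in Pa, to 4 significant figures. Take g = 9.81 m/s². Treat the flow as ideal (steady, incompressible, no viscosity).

The volume flow rate is constant, so v₂ = (A₁/A₂)v₁ = (114.4/17.28)·2.885 = 19.10 m/s.
Bernoulli: P₁ + ½ρv₁² + ρg h₁ = P₂ + ½ρv₂² + ρg h₂, so P₂ = P₁ + ½ρ(v₁² − v₂²) − ρg(h₂ − h₁).
P₂ = 639900 + ½·808.7·(2.885² − 19.10²) − 808.7·9.81·(+16.16) = 639900 + (-144100) − (128200) = 367600 Pa.

P₂ ≈ 367600 Pa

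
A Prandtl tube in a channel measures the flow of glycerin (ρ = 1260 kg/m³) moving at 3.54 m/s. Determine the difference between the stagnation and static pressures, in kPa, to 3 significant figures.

The dynamic pressure equals the rise in static pressure at the stagnation point: ΔP = ½ρv².
ΔP = ½·1260·3.54² = 7890 Pa.

ΔP = 7.89 kPa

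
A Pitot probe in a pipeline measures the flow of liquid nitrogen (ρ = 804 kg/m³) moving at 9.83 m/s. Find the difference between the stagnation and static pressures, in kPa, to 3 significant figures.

The dynamic pressure equals the rise in static pressure at the stagnation point: ΔP = ½ρv².
ΔP = ½·804·9.83² = 38800 Pa.

38.8 kPa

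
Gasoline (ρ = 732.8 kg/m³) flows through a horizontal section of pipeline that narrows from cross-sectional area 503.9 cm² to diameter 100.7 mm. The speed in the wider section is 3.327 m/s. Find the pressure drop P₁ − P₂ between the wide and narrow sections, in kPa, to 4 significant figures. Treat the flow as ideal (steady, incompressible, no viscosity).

ΔP = 158.3 kPa

Mass conservation (A₁v₁ = A₂v₂) gives v₂ = 3.327 × 503.9/79.64 = 21.05 m/s.
Along the horizontal streamline, P + ½ρv² is constant.
P₁ − P₂ = ½·732.8·(21.05² − 3.327²) = ½·732.8·432.0 = 158300 Pa.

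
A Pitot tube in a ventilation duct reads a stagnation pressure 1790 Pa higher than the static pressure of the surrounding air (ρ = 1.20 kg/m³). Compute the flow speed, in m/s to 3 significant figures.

v = 54.6 m/s

Bernoulli between the free stream and the stagnation point: ½ρv² = P_stag − P_static.
v = √(2ΔP/ρ) = √(2·1790/1.20) = 54.6 m/s.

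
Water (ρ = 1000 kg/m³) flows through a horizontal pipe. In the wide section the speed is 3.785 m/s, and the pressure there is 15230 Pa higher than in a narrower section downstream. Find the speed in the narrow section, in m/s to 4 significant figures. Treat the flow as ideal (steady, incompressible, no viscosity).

6.692 m/s

Along the level pipe P + ½ρv² is conserved, hence v₂² = v₁² + 2(P₁ − P₂)/ρ.
v₂ = √(3.785² + 2·15230/1000) = √(14.33 + 30.46) = 6.692 m/s.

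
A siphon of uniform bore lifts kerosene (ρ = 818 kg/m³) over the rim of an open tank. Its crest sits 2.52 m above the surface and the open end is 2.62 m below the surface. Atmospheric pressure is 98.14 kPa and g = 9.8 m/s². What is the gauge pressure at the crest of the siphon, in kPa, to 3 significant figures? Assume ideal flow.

Bernoulli surface→outlet gives ½v² = g·h_out, so v = √(2·9.8·2.62) = 7.17 m/s.
Continuity keeps v the same throughout the tube; from surface to crest, P_atm + 0 = P_top + ½ρv² + ρg·h_top.
P_top = 98140 − ½·818·7.17² − 818·9.8·2.52 = 56900 Pa. So P_gauge = P_top − P_atm = -41200 Pa.

P_gauge ≈ -41.2 kPa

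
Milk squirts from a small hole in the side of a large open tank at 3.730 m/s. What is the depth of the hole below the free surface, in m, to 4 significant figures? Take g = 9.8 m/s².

Torricelli: v = √(2gh), so h = v²/(2g).
h = 3.730²/(2·9.8) = 13.91/19.60 = 0.7098 m.

h = 0.7098 m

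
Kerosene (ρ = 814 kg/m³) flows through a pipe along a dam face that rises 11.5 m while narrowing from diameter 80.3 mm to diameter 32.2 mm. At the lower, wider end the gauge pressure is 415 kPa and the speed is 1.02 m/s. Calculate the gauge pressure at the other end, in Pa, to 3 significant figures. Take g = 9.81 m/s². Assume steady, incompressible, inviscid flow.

P₂ = 307000 Pa

Mass conservation (A₁v₁ = A₂v₂) gives v₂ = 1.02 × 50.6/8.14 = 6.34 m/s.
Bernoulli: P₁ + ½ρv₁² + ρg h₁ = P₂ + ½ρv₂² + ρg h₂, so P₂ = P₁ + ½ρ(v₁² − v₂²) − ρg(h₂ − h₁).
P₂ = 415000 + ½·814·(1.02² − 6.34²) − 814·9.81·(+11.5) = 415000 + (-16000) − (91800) = 307000 Pa.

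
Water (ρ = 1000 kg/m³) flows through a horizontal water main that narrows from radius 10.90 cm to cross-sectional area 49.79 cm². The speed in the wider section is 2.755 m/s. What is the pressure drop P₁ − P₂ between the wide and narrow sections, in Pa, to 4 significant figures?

ΔP ≈ 209500 Pa

Mass conservation (A₁v₁ = A₂v₂) gives v₂ = 2.755 × 373.3/49.79 = 20.65 m/s.
The pipe is horizontal, so Bernoulli reduces to P₁ + ½ρv₁² = P₂ + ½ρv₂².
P₁ − P₂ = ½·1000·(20.65² − 2.755²) = ½·1000·419.0 = 209500 Pa.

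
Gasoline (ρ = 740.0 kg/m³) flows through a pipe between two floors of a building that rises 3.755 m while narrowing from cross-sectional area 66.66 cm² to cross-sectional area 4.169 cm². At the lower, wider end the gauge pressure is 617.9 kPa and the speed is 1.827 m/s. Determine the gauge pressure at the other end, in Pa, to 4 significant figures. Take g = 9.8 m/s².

Continuity gives A₁v₁ = A₂v₂, so v₂ = (66.66 cm²)/(4.169 cm²) × 1.827 m/s = 29.21 m/s.
Applying Bernoulli between the two ends and solving for P₂: P₂ = P₁ + ½ρ(v₁² − v₂²) − ρgΔh.
P₂ = 617900 + ½·740.0·(1.827² − 29.21²) − 740.0·9.8·(+3.755) = 617900 + (-314500) − (27230) = 276200 Pa.

P₂ = 276200 Pa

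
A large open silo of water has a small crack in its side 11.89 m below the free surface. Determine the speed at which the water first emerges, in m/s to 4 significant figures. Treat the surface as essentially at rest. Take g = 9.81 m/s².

v = 15.27 m/s

The surface is effectively still and both ends are open, so ½v² = gh and v = √(2·9.81·11.89) = 15.27 m/s.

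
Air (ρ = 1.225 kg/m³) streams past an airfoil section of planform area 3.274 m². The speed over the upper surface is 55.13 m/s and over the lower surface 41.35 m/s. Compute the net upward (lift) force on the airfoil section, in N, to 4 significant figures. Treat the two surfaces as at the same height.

With equal heights on the two surfaces, Bernoulli gives P_lower − P_upper = ½ρ(v_upper² − v_lower²).
ΔP = ½·1.225·(55.13² − 41.35²) = 814.3 Pa.
Lift = ΔP · A = 814.3 × 3.274 = 2666 N.

F ≈ 2666 N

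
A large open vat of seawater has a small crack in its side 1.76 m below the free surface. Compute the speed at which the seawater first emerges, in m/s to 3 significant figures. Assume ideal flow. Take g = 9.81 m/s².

5.88 m/s

With the surface at rest and both surface and jet at atmospheric pressure, Bernoulli gives ρg h = ½ρv², so v = √(2gh) = √(2·9.81·1.76) = 5.88 m/s.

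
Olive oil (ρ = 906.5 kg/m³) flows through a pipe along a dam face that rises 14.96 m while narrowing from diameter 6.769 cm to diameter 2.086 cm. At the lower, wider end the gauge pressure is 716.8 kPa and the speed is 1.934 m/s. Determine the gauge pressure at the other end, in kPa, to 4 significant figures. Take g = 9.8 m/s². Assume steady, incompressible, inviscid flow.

P₂ ≈ 397.6 kPa

The volume flow rate is constant, so v₂ = (A₁/A₂)v₁ = (35.99/3.418)·1.934 = 20.36 m/s.
Bernoulli: P₁ + ½ρv₁² + ρg h₁ = P₂ + ½ρv₂² + ρg h₂, so P₂ = P₁ + ½ρ(v₁² − v₂²) − ρg(h₂ − h₁).
P₂ = 716800 + ½·906.5·(1.934² − 20.36²) − 906.5·9.8·(+14.96) = 716800 + (-186300) − (132900) = 397600 Pa.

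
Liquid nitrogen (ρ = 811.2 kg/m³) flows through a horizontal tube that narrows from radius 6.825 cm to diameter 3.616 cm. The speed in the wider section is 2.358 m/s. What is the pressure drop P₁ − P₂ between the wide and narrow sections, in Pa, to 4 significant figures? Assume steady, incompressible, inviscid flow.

By continuity, v₂ = v₁·A₁/A₂ = 2.358·(146.3/10.27) = 33.60 m/s.
Bernoulli (h₁ = h₂): P₁ − P₂ = ½ρ(v₂² − v₁²).
P₁ − P₂ = ½·811.2·(33.60² − 2.358²) = ½·811.2·1123 = 455700 Pa.

ΔP ≈ 455700 Pa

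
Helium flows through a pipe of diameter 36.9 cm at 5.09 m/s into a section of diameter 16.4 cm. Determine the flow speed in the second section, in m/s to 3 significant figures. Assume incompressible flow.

25.8 m/s

By continuity, v₂ = v₁·A₁/A₂ = 5.09·(1070/211) = 25.8 m/s.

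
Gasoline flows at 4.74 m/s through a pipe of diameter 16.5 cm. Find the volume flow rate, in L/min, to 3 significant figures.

6080 L/min

Q = A·v = 0.0214 m² × 4.74 m/s = 0.101 m³/s.
Converting: 0.101 m³/s × 60000 = 6080 L/min.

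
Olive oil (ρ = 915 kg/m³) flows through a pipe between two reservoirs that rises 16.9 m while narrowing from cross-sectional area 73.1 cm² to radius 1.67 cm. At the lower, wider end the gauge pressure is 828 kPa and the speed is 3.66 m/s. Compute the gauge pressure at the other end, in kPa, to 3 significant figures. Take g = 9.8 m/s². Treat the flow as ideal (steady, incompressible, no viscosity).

P₂ = 256 kPa

The volume flow rate is constant, so v₂ = (A₁/A₂)v₁ = (73.1/8.76)·3.66 = 30.5 m/s.
Bernoulli: P₁ + ½ρv₁² + ρg h₁ = P₂ + ½ρv₂² + ρg h₂, so P₂ = P₁ + ½ρ(v₁² − v₂²) − ρg(h₂ − h₁).
P₂ = 828000 + ½·915·(3.66² − 30.5²) − 915·9.8·(+16.9) = 828000 + (-420000) − (152000) = 256000 Pa.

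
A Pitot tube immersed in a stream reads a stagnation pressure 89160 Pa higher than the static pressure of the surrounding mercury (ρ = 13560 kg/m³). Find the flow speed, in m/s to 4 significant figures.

Bernoulli between the free stream and the stagnation point: ½ρv² = P_stag − P_static.
v = √(2ΔP/ρ) = √(2·89160/13560) = 3.626 m/s.

v ≈ 3.626 m/s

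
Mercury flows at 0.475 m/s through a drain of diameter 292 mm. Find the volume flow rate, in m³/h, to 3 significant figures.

Q = A·v = 0.0670 m² × 0.475 m/s = 0.0318 m³/s.
Converting: 0.0318 m³/s × 3600 = 115 m³/h.

115 m³/h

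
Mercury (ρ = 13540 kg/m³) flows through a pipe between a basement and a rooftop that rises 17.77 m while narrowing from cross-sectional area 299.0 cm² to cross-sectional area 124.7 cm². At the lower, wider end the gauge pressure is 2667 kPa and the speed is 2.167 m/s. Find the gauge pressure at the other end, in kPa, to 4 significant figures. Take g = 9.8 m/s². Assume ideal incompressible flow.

P₂ = 158.1 kPa

The volume flow rate is constant, so v₂ = (A₁/A₂)v₁ = (299.0/124.7)·2.167 = 5.196 m/s.
Bernoulli: P₁ + ½ρv₁² + ρg h₁ = P₂ + ½ρv₂² + ρg h₂, so P₂ = P₁ + ½ρ(v₁² − v₂²) − ρg(h₂ − h₁).
P₂ = 2667000 + ½·13540·(2.167² − 5.196²) − 13540·9.8·(+17.77) = 2667000 + (-151000) − (2358000) = 158100 Pa.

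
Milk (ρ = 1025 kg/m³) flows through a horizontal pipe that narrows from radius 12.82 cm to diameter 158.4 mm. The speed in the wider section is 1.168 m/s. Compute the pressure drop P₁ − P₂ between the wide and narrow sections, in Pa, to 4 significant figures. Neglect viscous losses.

Mass conservation (A₁v₁ = A₂v₂) gives v₂ = 1.168 × 516.3/197.1 = 3.060 m/s.
Along the horizontal streamline, P + ½ρv² is constant.
P₁ − P₂ = ½·1025·(3.060² − 1.168²) = ½·1025·8.001 = 4101 Pa.

ΔP ≈ 4101 Pa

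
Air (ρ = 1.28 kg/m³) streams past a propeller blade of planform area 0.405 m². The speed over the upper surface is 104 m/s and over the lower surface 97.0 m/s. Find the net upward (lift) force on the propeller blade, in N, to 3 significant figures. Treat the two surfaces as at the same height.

The faster flow above has the lower pressure; Bernoulli (same height) gives ΔP = ½ρ(v_up² − v_low²).
ΔP = ½·1.28·(104² − 97.0²) = 900 Pa.
Lift = ΔP · A = 900 × 0.405 = 365 N.

F = 365 N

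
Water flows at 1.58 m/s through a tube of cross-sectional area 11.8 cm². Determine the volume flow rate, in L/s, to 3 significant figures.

Q ≈ 1.86 L/s

Q = A·v = 0.00118 m² × 1.58 m/s = 0.00186 m³/s.
Converting: 0.00186 m³/s × 1000 = 1.86 L/s.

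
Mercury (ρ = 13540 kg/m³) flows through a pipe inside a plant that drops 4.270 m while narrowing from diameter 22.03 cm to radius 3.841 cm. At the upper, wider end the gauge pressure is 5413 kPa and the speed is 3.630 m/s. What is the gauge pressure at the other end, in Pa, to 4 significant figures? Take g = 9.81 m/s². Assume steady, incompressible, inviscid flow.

Mass conservation (A₁v₁ = A₂v₂) gives v₂ = 3.630 × 381.2/46.35 = 29.85 m/s.
Bernoulli: P₁ + ½ρv₁² + ρg h₁ = P₂ + ½ρv₂² + ρg h₂, so P₂ = P₁ + ½ρ(v₁² − v₂²) − ρg(h₂ − h₁).
P₂ = 5413000 + ½·13540·(3.630² − 29.85²) − 13540·9.81·(−4.270) = 5413000 + (-5944000) − (-567200) = 35970 Pa.

35970 Pa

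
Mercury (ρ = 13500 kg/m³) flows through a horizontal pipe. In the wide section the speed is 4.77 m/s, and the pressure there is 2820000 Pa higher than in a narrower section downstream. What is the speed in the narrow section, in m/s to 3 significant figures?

v₂ ≈ 21.0 m/s

With h₁ = h₂, rearranging Bernoulli gives v₂ = √(v₁² + 2ΔP/ρ).
v₂ = √(4.77² + 2·2820000/13500) = √(22.8 + 418) = 21.0 m/s.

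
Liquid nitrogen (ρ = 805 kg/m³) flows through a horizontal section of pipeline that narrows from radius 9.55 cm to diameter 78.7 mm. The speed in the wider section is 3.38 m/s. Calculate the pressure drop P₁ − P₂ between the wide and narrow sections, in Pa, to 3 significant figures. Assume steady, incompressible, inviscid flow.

155000 Pa

The volume flow rate is constant, so v₂ = (A₁/A₂)v₁ = (287/48.6)·3.38 = 19.9 m/s.
Along the horizontal streamline, P + ½ρv² is constant.
P₁ − P₂ = ½·805·(19.9² − 3.38²) = ½·805·385 = 155000 Pa.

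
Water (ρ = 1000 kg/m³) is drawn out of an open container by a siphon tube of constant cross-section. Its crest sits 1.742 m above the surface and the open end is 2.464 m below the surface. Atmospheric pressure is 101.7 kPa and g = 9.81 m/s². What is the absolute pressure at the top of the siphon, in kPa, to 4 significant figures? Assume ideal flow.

Bernoulli surface→outlet gives ½v² = g·h_out, so v = √(2·9.81·2.464) = 6.953 m/s.
Continuity keeps v the same throughout the tube; from surface to crest, P_atm + 0 = P_top + ½ρv² + ρg·h_top.
P_top = 101700 − ½·1000·6.953² − 1000·9.81·1.742 = 60440 Pa.

60.44 kPa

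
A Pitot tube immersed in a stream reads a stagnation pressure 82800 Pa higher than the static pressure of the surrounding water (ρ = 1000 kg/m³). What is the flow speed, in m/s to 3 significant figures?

At the stagnation point the flow is brought to rest, so Bernoulli gives P_stag − P_static = ½ρv².
v = √(2ΔP/ρ) = √(2·82800/1000) = 12.9 m/s.

v = 12.9 m/s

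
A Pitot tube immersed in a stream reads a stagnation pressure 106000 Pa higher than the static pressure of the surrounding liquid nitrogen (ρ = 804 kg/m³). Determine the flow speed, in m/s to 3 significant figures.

v = 16.2 m/s

The dynamic pressure equals the rise in static pressure at the stagnation point: ΔP = ½ρv².
v = √(2ΔP/ρ) = √(2·106000/804) = 16.2 m/s.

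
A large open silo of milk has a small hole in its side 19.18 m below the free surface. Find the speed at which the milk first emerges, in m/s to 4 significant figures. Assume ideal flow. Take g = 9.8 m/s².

v ≈ 19.39 m/s

Torricelli's result v = √(2gh) gives v = √(2·9.8·19.18) = 19.39 m/s.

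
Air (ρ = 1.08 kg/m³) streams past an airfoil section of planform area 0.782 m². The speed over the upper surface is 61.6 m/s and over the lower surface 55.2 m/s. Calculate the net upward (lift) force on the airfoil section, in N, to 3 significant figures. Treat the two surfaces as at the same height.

F = 316 N

With equal heights on the two surfaces, Bernoulli gives P_lower − P_upper = ½ρ(v_upper² − v_lower²).
ΔP = ½·1.08·(61.6² − 55.2²) = 404 Pa.
Lift = ΔP · A = 404 × 0.782 = 316 N.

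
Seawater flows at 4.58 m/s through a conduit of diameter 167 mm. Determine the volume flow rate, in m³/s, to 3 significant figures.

Q = A·v = 0.0219 m² × 4.58 m/s = 0.100 m³/s.

Q = 0.100 m³/s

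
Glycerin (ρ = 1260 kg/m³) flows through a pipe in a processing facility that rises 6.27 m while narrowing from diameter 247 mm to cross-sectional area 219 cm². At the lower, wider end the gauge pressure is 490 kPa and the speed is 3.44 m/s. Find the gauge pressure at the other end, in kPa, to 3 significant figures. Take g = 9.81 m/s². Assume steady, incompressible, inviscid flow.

Continuity gives A₁v₁ = A₂v₂, so v₂ = (479 cm²)/(219 cm²) × 3.44 m/s = 7.53 m/s.
Bernoulli: P₁ + ½ρv₁² + ρg h₁ = P₂ + ½ρv₂² + ρg h₂, so P₂ = P₁ + ½ρ(v₁² − v₂²) − ρg(h₂ − h₁).
P₂ = 490000 + ½·1260·(3.44² − 7.53²) − 1260·9.81·(+6.27) = 490000 + (-28200) − (77500) = 384000 Pa.

P₂ ≈ 384 kPa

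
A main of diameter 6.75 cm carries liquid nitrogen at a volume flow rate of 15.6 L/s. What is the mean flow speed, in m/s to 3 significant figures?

Q = 15.6 L/s = 0.0156 m³/s.
v = Q/A = 0.0156 / 0.00358 = 4.36 m/s.

v ≈ 4.36 m/s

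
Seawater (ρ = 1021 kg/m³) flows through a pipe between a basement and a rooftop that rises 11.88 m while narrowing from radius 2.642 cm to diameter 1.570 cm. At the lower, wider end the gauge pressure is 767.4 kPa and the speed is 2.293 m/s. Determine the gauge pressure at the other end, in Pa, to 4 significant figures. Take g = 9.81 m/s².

P₂ ≈ 306700 Pa

By continuity, v₂ = v₁·A₁/A₂ = 2.293·(21.93/1.936) = 25.97 m/s.
Applying Bernoulli between the two ends and solving for P₂: P₂ = P₁ + ½ρ(v₁² − v₂²) − ρgΔh.
P₂ = 767400 + ½·1021·(2.293² − 25.97²) − 1021·9.81·(+11.88) = 767400 + (-341700) − (119000) = 306700 Pa.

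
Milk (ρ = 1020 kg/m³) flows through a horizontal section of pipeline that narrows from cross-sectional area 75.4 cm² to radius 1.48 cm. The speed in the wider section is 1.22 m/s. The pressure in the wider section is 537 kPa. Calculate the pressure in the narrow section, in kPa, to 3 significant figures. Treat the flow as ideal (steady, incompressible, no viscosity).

The volume flow rate is constant, so v₂ = (A₁/A₂)v₁ = (75.4/6.88)·1.22 = 13.4 m/s.
With no height change, Bernoulli's equation is P₁ + ½ρv₁² = P₂ + ½ρv₂².
P₂ = P₁ − ½ρ(v₂² − v₁²) = 537000 − ½·1020·(13.4² − 1.22²) = 537000 − 90400 = 447000 Pa.

447 kPa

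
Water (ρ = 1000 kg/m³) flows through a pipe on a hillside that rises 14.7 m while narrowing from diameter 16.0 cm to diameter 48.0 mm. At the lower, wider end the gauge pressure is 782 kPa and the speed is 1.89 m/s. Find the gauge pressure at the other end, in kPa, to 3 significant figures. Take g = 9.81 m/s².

419 kPa

Mass conservation (A₁v₁ = A₂v₂) gives v₂ = 1.89 × 201/18.1 = 21.0 m/s.
Applying Bernoulli between the two ends and solving for P₂: P₂ = P₁ + ½ρ(v₁² − v₂²) − ρgΔh.
P₂ = 782000 + ½·1000·(1.89² − 21.0²) − 1000·9.81·(+14.7) = 782000 + (-219000) − (144000) = 419000 Pa.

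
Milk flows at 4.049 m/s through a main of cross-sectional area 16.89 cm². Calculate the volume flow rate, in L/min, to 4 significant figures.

Q ≈ 410.3 L/min

Q = A·v = 0.001689 m² × 4.049 m/s = 0.006839 m³/s.
Converting: 0.006839 m³/s × 60000 = 410.3 L/min.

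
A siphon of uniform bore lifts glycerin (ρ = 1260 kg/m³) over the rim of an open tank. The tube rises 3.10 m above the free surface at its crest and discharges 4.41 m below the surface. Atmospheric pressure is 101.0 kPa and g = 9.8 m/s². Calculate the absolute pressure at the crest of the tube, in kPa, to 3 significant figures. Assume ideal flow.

P_top = 8.27 kPa

Bernoulli surface→outlet gives ½v² = g·h_out, so v = √(2·9.8·4.41) = 9.30 m/s.
Continuity keeps v the same throughout the tube; from surface to crest, P_atm + 0 = P_top + ½ρv² + ρg·h_top.
P_top = 101000 − ½·1260·9.30² − 1260·9.8·3.10 = 8270 Pa.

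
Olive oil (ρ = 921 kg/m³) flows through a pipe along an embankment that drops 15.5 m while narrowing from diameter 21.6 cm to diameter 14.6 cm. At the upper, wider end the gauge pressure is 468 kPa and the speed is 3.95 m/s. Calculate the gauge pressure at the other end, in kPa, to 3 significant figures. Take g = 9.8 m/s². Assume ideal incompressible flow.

P₂ = 581 kPa

By continuity, v₂ = v₁·A₁/A₂ = 3.95·(366/167) = 8.65 m/s.
Energy conservation along the streamline gives P₂ = P₁ − ½ρ(v₂² − v₁²) − ρg(h₂ − h₁).
P₂ = 468000 + ½·921·(3.95² − 8.65²) − 921·9.8·(−15.5) = 468000 + (-27200) − (-140000) = 581000 Pa.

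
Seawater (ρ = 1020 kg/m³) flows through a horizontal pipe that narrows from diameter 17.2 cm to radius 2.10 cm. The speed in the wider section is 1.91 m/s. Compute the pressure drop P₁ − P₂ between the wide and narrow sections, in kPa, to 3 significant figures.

By continuity, v₂ = v₁·A₁/A₂ = 1.91·(232/13.9) = 32.0 m/s.
With no height change, Bernoulli's equation is P₁ + ½ρv₁² = P₂ + ½ρv₂².
P₁ − P₂ = ½·1020·(32.0² − 1.91²) = ½·1020·1020 = 521000 Pa.

521 kPa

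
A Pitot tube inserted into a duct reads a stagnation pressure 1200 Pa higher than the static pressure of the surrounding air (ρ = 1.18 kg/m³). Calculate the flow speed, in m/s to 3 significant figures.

v = 45.1 m/s

At the stagnation point the flow is brought to rest, so Bernoulli gives P_stag − P_static = ½ρv².
v = √(2ΔP/ρ) = √(2·1200/1.18) = 45.1 m/s.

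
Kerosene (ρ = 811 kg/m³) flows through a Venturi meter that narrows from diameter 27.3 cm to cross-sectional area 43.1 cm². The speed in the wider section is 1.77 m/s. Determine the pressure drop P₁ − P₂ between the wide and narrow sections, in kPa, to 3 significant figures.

ΔP = 233 kPa

Continuity gives A₁v₁ = A₂v₂, so v₂ = (585 cm²)/(43.1 cm²) × 1.77 m/s = 24.0 m/s.
Along the horizontal streamline, P + ½ρv² is constant.
P₁ − P₂ = ½·811·(24.0² − 1.77²) = ½·811·575 = 233000 Pa.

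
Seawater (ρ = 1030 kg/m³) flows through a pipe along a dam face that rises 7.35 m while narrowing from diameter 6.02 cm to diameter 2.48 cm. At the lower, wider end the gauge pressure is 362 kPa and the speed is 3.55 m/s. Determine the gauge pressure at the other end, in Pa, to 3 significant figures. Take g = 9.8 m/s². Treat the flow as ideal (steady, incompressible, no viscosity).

69000 Pa

Continuity gives A₁v₁ = A₂v₂, so v₂ = (28.5 cm²)/(4.83 cm²) × 3.55 m/s = 20.9 m/s.
Applying Bernoulli between the two ends and solving for P₂: P₂ = P₁ + ½ρ(v₁² − v₂²) − ρgΔh.
P₂ = 362000 + ½·1030·(3.55² − 20.9²) − 1030·9.8·(+7.35) = 362000 + (-219000) − (74200) = 69000 Pa.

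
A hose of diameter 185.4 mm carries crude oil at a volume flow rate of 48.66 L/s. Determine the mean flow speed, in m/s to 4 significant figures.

Q = 48.66 L/s = 0.04866 m³/s.
v = Q/A = 0.04866 / 0.02700 = 1.802 m/s.

v ≈ 1.802 m/s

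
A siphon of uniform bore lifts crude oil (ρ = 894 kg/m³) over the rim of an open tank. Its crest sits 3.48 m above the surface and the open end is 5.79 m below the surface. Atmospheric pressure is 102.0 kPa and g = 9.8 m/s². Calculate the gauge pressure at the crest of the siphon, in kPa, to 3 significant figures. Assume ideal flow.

Bernoulli surface→outlet gives ½v² = g·h_out, so v = √(2·9.8·5.79) = 10.7 m/s.
Continuity keeps v the same throughout the tube; from surface to crest, P_atm + 0 = P_top + ½ρv² + ρg·h_top.
P_top = 102000 − ½·894·10.7² − 894·9.8·3.48 = 20800 Pa. So P_gauge = P_top − P_atm = -81200 Pa.

P_gauge ≈ -81.2 kPa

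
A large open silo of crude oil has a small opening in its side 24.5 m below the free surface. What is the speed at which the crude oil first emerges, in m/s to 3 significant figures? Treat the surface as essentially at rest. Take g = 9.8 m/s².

Torricelli's result v = √(2gh) gives v = √(2·9.8·24.5) = 21.9 m/s.

v ≈ 21.9 m/s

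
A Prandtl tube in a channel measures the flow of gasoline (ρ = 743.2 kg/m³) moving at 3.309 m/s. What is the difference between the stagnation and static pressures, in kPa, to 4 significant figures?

Bernoulli between the free stream and the stagnation point: ½ρv² = P_stag − P_static.
ΔP = ½·743.2·3.309² = 4069 Pa.

ΔP ≈ 4.069 kPa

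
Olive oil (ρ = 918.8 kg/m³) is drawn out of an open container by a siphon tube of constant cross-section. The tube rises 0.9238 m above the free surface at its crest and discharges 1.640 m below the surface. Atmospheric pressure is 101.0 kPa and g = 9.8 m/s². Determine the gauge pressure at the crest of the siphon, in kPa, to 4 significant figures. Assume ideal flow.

The outlet speed comes from Torricelli: v = √(2g·1.640) = 5.670 m/s.
With constant cross-section the crest speed equals v; applying Bernoulli from the surface up to the crest, P_top = P_atm − ½ρv² − ρg·h_top.
P_top = 101000 − ½·918.8·5.670² − 918.8·9.8·0.9238 = 77910 Pa. So P_gauge = P_top − P_atm = -23090 Pa.

P_gauge ≈ -23.09 kPa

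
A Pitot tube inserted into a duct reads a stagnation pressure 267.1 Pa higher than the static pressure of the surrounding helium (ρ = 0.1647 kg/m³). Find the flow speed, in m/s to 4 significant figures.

v ≈ 56.95 m/s

Bernoulli between the free stream and the stagnation point: ½ρv² = P_stag − P_static.
v = √(2ΔP/ρ) = √(2·267.1/0.1647) = 56.95 m/s.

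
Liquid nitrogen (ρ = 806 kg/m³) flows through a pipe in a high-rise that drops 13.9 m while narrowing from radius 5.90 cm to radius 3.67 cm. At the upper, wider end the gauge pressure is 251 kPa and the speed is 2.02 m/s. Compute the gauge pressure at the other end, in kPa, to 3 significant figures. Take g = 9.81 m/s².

The volume flow rate is constant, so v₂ = (A₁/A₂)v₁ = (109/42.3)·2.02 = 5.22 m/s.
Energy conservation along the streamline gives P₂ = P₁ − ½ρ(v₂² − v₁²) − ρg(h₂ − h₁).
P₂ = 251000 + ½·806·(2.02² − 5.22²) − 806·9.81·(−13.9) = 251000 + (-9340) − (-110000) = 352000 Pa.

352 kPa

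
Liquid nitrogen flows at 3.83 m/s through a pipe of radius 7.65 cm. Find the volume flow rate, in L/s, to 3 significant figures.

Q = 70.4 L/s

Q = A·v = 0.0184 m² × 3.83 m/s = 0.0704 m³/s.
Converting: 0.0704 m³/s × 1000 = 70.4 L/s.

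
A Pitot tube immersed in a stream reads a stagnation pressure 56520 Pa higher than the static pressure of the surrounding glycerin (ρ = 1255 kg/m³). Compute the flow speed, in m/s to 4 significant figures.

Bernoulli between the free stream and the stagnation point: ½ρv² = P_stag − P_static.
v = √(2ΔP/ρ) = √(2·56520/1255) = 9.491 m/s.

v = 9.491 m/s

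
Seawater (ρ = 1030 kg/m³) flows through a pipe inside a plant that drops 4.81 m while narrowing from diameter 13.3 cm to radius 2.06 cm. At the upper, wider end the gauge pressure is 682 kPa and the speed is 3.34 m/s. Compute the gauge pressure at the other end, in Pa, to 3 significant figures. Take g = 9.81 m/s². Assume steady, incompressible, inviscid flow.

Continuity gives A₁v₁ = A₂v₂, so v₂ = (139 cm²)/(13.3 cm²) × 3.34 m/s = 34.8 m/s.
Bernoulli: P₁ + ½ρv₁² + ρg h₁ = P₂ + ½ρv₂² + ρg h₂, so P₂ = P₁ + ½ρ(v₁² − v₂²) − ρg(h₂ − h₁).
P₂ = 682000 + ½·1030·(3.34² − 34.8²) − 1030·9.81·(−4.81) = 682000 + (-618000) − (-48600) = 112000 Pa.

P₂ ≈ 112000 Pa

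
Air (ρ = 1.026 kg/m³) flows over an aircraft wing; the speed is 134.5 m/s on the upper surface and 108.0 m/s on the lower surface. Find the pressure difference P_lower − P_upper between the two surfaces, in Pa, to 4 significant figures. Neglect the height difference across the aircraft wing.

With negligible Δh, P + ½ρv² is constant, so P_low − P_up = ½ρ(v_up² − v_low²).
ΔP = ½·1.026·(134.5² − 108.0²) = 3297 Pa.

ΔP = 3297 Pa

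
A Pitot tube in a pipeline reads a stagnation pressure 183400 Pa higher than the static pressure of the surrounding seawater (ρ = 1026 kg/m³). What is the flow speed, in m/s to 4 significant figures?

Bernoulli between the free stream and the stagnation point: ½ρv² = P_stag − P_static.
v = √(2ΔP/ρ) = √(2·183400/1026) = 18.91 m/s.

v ≈ 18.91 m/s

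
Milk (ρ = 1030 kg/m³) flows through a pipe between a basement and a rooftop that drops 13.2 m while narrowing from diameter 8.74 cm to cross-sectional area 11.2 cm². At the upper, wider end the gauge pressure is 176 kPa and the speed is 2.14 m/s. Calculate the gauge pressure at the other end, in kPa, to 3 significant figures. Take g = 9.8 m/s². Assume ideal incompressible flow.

Mass conservation (A₁v₁ = A₂v₂) gives v₂ = 2.14 × 60.0/11.2 = 11.5 m/s.
Applying Bernoulli between the two ends and solving for P₂: P₂ = P₁ + ½ρ(v₁² − v₂²) − ρgΔh.
P₂ = 176000 + ½·1030·(2.14² − 11.5²) − 1030·9.8·(−13.2) = 176000 + (-65300) − (-133000) = 244000 Pa.

P₂ ≈ 244 kPa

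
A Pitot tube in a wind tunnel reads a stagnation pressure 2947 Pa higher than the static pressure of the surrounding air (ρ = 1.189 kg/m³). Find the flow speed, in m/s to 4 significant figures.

70.41 m/s

At the stagnation point the flow is brought to rest, so Bernoulli gives P_stag − P_static = ½ρv².
v = √(2ΔP/ρ) = √(2·2947/1.189) = 70.41 m/s.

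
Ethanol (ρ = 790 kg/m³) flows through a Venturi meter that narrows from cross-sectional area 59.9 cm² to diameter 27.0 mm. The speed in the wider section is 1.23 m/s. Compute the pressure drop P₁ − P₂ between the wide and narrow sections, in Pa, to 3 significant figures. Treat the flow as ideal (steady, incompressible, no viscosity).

64800 Pa

Mass conservation (A₁v₁ = A₂v₂) gives v₂ = 1.23 × 59.9/5.73 = 12.9 m/s.
Along the horizontal streamline, P + ½ρv² is constant.
P₁ − P₂ = ½·790·(12.9² − 1.23²) = ½·790·164 = 64800 Pa.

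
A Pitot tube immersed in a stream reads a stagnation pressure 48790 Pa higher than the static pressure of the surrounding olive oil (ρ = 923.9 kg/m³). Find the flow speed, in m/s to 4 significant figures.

At the stagnation point the flow is brought to rest, so Bernoulli gives P_stag − P_static = ½ρv².
v = √(2ΔP/ρ) = √(2·48790/923.9) = 10.28 m/s.

10.28 m/s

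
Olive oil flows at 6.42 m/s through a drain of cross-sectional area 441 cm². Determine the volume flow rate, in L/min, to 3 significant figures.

Q = A·v = 0.0441 m² × 6.42 m/s = 0.283 m³/s.
Converting: 0.283 m³/s × 60000 = 17000 L/min.

Q ≈ 17000 L/min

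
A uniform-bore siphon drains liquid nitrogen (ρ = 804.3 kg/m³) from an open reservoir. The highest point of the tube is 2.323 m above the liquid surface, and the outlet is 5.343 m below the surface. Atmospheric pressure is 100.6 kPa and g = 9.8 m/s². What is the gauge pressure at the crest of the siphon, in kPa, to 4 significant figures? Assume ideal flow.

Bernoulli surface→outlet gives ½v² = g·h_out, so v = √(2·9.8·5.343) = 10.23 m/s.
Continuity keeps v the same throughout the tube; from surface to crest, P_atm + 0 = P_top + ½ρv² + ρg·h_top.
P_top = 100600 − ½·804.3·10.23² − 804.3·9.8·2.323 = 40180 Pa. So P_gauge = P_top − P_atm = -60420 Pa.

P_gauge ≈ -60.42 kPa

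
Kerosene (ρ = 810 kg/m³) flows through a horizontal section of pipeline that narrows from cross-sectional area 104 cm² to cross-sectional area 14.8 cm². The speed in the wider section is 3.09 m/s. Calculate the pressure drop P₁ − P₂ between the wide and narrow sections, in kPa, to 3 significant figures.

187 kPa

By continuity, v₂ = v₁·A₁/A₂ = 3.09·(104/14.8) = 21.7 m/s.
Along the horizontal streamline, P + ½ρv² is constant.
P₁ − P₂ = ½·810·(21.7² − 3.09²) = ½·810·462 = 187000 Pa.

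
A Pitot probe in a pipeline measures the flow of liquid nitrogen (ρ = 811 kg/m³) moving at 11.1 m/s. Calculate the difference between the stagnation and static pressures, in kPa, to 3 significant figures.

At the stagnation point the flow is brought to rest, so Bernoulli gives P_stag − P_static = ½ρv².
ΔP = ½·811·11.1² = 50000 Pa.

ΔP ≈ 50.0 kPa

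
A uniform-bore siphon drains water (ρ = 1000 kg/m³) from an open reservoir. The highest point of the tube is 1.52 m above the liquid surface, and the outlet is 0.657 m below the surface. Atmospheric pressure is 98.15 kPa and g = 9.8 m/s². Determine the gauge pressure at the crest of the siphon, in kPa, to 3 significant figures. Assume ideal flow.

Bernoulli surface→outlet gives ½v² = g·h_out, so v = √(2·9.8·0.657) = 3.59 m/s.
Continuity keeps v the same throughout the tube; from surface to crest, P_atm + 0 = P_top + ½ρv² + ρg·h_top.
P_top = 98150 − ½·1000·3.59² − 1000·9.8·1.52 = 76800 Pa. So P_gauge = P_top − P_atm = -21300 Pa.

P_gauge ≈ -21.3 kPa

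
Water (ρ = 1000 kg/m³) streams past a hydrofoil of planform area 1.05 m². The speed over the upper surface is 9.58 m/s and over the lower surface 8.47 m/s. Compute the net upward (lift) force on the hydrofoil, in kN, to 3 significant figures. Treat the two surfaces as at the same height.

With equal heights on the two surfaces, Bernoulli gives P_lower − P_upper = ½ρ(v_upper² − v_lower²).
ΔP = ½·1000·(9.58² − 8.47²) = 10000 Pa.
Lift = ΔP · A = 10000 × 1.05 = 10500 N.

10.5 kN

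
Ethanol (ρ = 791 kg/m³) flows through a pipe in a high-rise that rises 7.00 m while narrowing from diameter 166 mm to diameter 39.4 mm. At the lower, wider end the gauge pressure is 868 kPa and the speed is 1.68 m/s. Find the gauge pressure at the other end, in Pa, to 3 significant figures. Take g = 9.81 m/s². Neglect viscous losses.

Mass conservation (A₁v₁ = A₂v₂) gives v₂ = 1.68 × 216/12.2 = 29.8 m/s.
Energy conservation along the streamline gives P₂ = P₁ − ½ρ(v₂² − v₁²) − ρg(h₂ − h₁).
P₂ = 868000 + ½·791·(1.68² − 29.8²) − 791·9.81·(+7.00) = 868000 + (-351000) − (54300) = 463000 Pa.

463000 Pa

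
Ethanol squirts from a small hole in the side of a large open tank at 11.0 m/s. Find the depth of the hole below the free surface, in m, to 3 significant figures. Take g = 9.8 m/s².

Inverting v = √(2gh) gives h = v² / 2g.
h = 11.0²/(2·9.8) = 121/19.60 = 6.17 m.

6.17 m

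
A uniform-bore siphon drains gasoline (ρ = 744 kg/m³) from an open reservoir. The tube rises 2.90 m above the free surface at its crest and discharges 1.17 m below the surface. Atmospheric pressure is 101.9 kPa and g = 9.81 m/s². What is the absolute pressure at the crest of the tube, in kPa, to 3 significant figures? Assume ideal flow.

P_top = 72.2 kPa

The outlet speed comes from Torricelli: v = √(2g·1.17) = 4.79 m/s.
Continuity keeps v the same throughout the tube; from surface to crest, P_atm + 0 = P_top + ½ρv² + ρg·h_top.
P_top = 101900 − ½·744·4.79² − 744·9.81·2.90 = 72200 Pa.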